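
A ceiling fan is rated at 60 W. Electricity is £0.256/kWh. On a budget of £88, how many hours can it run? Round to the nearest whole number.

5729 h

Energy budget = £88 / £0.256 per kWh = 343.8 kWh = 343,750 Wh
Runtime = 343,750 Wh / 60 W = 5,729 h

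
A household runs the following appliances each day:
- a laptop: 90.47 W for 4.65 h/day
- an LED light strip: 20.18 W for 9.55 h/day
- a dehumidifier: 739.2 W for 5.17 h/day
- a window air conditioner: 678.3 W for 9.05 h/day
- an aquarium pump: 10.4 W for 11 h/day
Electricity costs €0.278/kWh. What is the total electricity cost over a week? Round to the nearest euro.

laptop: 90.47 W × 4.65 h × 7 d = 2,945 Wh = 2.945 kWh
LED light strip: 20.18 W × 9.55 h × 7 d = 1,349 Wh = 1.349 kWh
dehumidifier: 739.2 W × 5.17 h × 7 d = 26,752 Wh = 26.75 kWh
window air conditioner: 678.3 W × 9.05 h × 7 d = 42,970 Wh = 42.97 kWh
aquarium pump: 10.4 W × 11 h × 7 d = 801 Wh = 0.8008 kWh
Total energy = 2.945 + 1.349 + 26.75 + 42.97 + 0.8008 = 74.82 kWh
Cost = 74.82 kWh × €0.278 = €20.80 ≈ €21

€21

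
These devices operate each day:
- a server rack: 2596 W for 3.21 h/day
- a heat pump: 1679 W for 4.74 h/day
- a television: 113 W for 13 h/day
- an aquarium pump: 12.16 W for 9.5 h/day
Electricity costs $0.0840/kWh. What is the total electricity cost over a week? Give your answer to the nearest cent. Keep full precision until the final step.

$10.51

server rack: 2596 W × 3.21 h × 7 d = 58,332 Wh = 58.33 kWh
heat pump: 1679 W × 4.74 h × 7 d = 55,709 Wh = 55.71 kWh
television: 113 W × 13 h × 7 d = 10,283 Wh = 10.28 kWh
aquarium pump: 12.16 W × 9.5 h × 7 d = 809 Wh = 0.8086 kWh
Total energy = 58.33 + 55.71 + 10.28 + 0.8086 = 125.1 kWh
Cost = 125.1 kWh × $0.0840 = $10.51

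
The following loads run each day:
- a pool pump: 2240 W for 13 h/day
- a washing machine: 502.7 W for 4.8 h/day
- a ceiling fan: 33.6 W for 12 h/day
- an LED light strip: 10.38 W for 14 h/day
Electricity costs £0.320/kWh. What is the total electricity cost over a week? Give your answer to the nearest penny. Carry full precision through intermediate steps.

pool pump: 2240 W × 13 h × 7 d = 203,840 Wh = 203.8 kWh
washing machine: 502.7 W × 4.8 h × 7 d = 16,891 Wh = 16.89 kWh
ceiling fan: 33.6 W × 12 h × 7 d = 2,822 Wh = 2.822 kWh
LED light strip: 10.38 W × 14 h × 7 d = 1,017 Wh = 1.017 kWh
Total energy = 203.8 + 16.89 + 2.822 + 1.017 = 224.6 kWh
Cost = 224.6 kWh × £0.320 = £71.86

£71.86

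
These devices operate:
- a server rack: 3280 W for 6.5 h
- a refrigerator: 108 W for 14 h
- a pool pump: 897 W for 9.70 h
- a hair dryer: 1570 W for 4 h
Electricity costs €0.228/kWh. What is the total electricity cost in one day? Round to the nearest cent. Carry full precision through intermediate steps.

server rack: 3280 W × 6.5 h = 21,320 Wh = 21.32 kWh
refrigerator: 108 W × 14 h = 1,512 Wh = 1.512 kWh
pool pump: 897 W × 9.70 h = 8,701 Wh = 8.701 kWh
hair dryer: 1570 W × 4 h = 6,280 Wh = 6.28 kWh
Total energy = 21.32 + 1.512 + 8.701 + 6.28 = 37.81 kWh
Cost = 37.81 kWh × €0.228 = €8.62

€8.62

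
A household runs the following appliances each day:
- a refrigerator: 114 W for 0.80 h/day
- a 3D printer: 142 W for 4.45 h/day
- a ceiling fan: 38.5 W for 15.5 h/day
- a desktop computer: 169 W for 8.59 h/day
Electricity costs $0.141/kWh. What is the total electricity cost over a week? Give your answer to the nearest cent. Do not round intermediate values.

$2.74

refrigerator: 114 W × 0.80 h × 7 d = 638 Wh = 0.6384 kWh
3D printer: 142 W × 4.45 h × 7 d = 4,423 Wh = 4.423 kWh
ceiling fan: 38.5 W × 15.5 h × 7 d = 4,177 Wh = 4.177 kWh
desktop computer: 169 W × 8.59 h × 7 d = 10,162 Wh = 10.16 kWh
Total energy = 0.6384 + 4.423 + 4.177 + 10.16 = 19.4 kWh
Cost = 19.4 kWh × $0.141 = $2.74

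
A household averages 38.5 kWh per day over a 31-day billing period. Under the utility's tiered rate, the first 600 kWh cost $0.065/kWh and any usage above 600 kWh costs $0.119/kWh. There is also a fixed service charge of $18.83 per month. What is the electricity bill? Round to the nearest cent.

Usage = 38.5 kWh/day × 31 days = 1193.5 kWh
First 600 kWh × $0.065 = $39.00
Remaining 593.5 kWh × $0.119 = $70.63
Energy charge = $109.63; + service $18.83 = $128.46

$128.46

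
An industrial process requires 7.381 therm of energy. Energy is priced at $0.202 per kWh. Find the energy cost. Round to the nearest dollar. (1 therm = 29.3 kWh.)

7.381 therm × (29.3 kWh/therm) = 216.3 kWh
Cost = 216.3 kWh × $0.202/kWh = $43.69 ≈ $44

$44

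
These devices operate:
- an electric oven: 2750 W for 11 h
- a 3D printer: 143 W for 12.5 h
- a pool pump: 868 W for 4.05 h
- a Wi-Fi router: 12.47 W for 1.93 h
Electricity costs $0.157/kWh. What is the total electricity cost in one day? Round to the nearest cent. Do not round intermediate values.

electric oven: 2750 W × 11 h = 30,250 Wh = 30.25 kWh
3D printer: 143 W × 12.5 h = 1,788 Wh = 1.788 kWh
pool pump: 868 W × 4.05 h = 3,515 Wh = 3.515 kWh
Wi-Fi router: 12.47 W × 1.93 h = 24 Wh = 0.02407 kWh
Total energy = 30.25 + 1.788 + 3.515 + 0.02407 = 35.58 kWh
Cost = 35.58 kWh × $0.157 = $5.59

$5.59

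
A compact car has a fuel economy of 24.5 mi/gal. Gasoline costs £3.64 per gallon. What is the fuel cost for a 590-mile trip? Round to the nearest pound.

£88

Fuel = 590 mi / 24.5 mpg = 24.08 gal
Cost = 24.08 gal × £3.64/gal = £87.66 ≈ £88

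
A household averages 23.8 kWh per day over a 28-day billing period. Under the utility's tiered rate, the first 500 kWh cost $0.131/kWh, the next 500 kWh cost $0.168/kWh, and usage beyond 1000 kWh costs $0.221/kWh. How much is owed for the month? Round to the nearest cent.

$93.46

Usage = 23.8 kWh/day × 28 days = 666.4 kWh
First 500 kWh × $0.131 = $65.50
Next 166.4 kWh × $0.168 = $27.96
Remaining tier: 0 kWh (not reached)
Total = $93.46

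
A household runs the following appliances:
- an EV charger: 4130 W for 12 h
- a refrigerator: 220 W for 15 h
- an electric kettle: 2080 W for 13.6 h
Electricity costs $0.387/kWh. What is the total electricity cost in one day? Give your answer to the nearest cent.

EV charger: 4130 W × 12 h = 49,560 Wh = 49.56 kWh
refrigerator: 220 W × 15 h = 3,300 Wh = 3.3 kWh
electric kettle: 2080 W × 13.6 h = 28,288 Wh = 28.29 kWh
Total energy = 49.56 + 3.3 + 28.29 = 81.15 kWh
Cost = 81.15 kWh × $0.387 = $31.40

$31.40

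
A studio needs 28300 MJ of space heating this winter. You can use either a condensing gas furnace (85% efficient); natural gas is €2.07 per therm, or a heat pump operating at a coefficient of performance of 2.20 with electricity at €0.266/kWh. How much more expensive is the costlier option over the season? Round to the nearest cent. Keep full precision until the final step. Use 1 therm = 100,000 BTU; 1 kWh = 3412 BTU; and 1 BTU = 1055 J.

Heat load = 28300 MJ = 28,300,000,000 J / 1055 = 26,824,645 BTU
Gas: input = 26,824,645 / 0.85 = 31,558,405 BTU = 315.6 therm → 315.6 × €2.07 = €653.26
Heat pump: 26,824,645 BTU / 3412 = 7,862 kWh heat; / 2.20 = 3,574 kWh in → × €0.266 = €950.57
Difference = |€653.26 − €950.57| = €297.31

€297.31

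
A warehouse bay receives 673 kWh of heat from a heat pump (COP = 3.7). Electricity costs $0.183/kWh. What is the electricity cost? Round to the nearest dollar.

$33

Electrical input = 673 kWh / 3.7 = 181.9 kWh
Cost = 181.9 × $0.183/kWh = $33.29 ≈ $33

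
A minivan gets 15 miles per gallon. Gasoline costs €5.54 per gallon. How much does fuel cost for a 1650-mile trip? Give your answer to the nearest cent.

€609.40

Fuel = 1650 mi / 15 mpg = 110 gal
Cost = 110 gal × €5.54/gal = €609.40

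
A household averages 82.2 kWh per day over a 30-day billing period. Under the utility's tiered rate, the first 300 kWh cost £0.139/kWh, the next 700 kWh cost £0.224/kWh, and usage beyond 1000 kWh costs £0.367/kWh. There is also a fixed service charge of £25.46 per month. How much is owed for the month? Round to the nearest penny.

Usage = 82.2 kWh/day × 30 days = 2466 kWh
First 300 kWh × £0.139 = £41.70
Next 700 kWh × £0.224 = £156.80
Remaining 1466 kWh × £0.367 = £538.02
Energy charge = £736.52; + service £25.46 = £761.98

£761.98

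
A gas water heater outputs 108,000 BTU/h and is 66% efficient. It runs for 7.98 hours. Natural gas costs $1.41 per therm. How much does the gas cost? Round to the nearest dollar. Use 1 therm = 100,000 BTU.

Heat delivered = 108,000 BTU/h × 7.98 h = 861,840 BTU
Gas input = 861,840 / 0.66 = 1,305,818 BTU
= 1,305,818 / 100,000 = 13.06 therm
Cost = 13.06 × $1.41/therm = $18.41 ≈ $18

$18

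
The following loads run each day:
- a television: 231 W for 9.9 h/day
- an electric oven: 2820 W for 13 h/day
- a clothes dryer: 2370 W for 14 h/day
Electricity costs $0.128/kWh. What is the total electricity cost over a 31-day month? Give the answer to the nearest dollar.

$286

television: 231 W × 9.9 h × 31 d = 70,894 Wh = 70.89 kWh
electric oven: 2820 W × 13 h × 31 d = 1,136,460 Wh = 1,136 kWh
clothes dryer: 2370 W × 14 h × 31 d = 1,028,580 Wh = 1,029 kWh
Total energy = 70.89 + 1,136 + 1,029 = 2,236 kWh
Cost = 2,236 kWh × $0.128 = $286.20 ≈ $286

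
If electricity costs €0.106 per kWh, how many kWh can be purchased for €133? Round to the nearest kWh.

1255 kWh

€133 / €0.106 per kWh = 1,255 kWh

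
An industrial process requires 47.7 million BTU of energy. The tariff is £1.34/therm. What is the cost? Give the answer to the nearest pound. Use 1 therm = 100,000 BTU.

£639

47.7 million BTU × (10 therm/million BTU) = 477 therm
Cost = 477 therm × £1.34/therm = £639.18 ≈ £639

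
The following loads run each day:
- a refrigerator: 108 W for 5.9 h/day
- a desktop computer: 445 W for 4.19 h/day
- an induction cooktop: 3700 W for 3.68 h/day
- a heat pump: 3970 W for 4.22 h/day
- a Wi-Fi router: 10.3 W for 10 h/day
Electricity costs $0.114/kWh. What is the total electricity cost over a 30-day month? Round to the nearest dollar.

$113

refrigerator: 108 W × 5.9 h × 30 d = 19,116 Wh = 19.12 kWh
desktop computer: 445 W × 4.19 h × 30 d = 55,937 Wh = 55.94 kWh
induction cooktop: 3700 W × 3.68 h × 30 d = 408,480 Wh = 408.5 kWh
heat pump: 3970 W × 4.22 h × 30 d = 502,602 Wh = 502.6 kWh
Wi-Fi router: 10.3 W × 10 h × 30 d = 3,090 Wh = 3.09 kWh
Total energy = 19.12 + 55.94 + 408.5 + 502.6 + 3.09 = 989.2 kWh
Cost = 989.2 kWh × $0.114 = $112.77 ≈ $113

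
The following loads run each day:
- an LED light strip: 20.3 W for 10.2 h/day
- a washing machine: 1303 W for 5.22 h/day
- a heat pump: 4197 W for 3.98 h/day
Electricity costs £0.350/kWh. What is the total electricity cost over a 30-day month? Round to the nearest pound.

£249

LED light strip: 20.3 W × 10.2 h × 30 d = 6,212 Wh = 6.212 kWh
washing machine: 1303 W × 5.22 h × 30 d = 204,050 Wh = 204 kWh
heat pump: 4197 W × 3.98 h × 30 d = 501,122 Wh = 501.1 kWh
Total energy = 6.212 + 204 + 501.1 = 711.4 kWh
Cost = 711.4 kWh × £0.350 = £248.98 ≈ £249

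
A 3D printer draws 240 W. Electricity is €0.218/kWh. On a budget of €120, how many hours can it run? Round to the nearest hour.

2294 h

Energy budget = €120 / €0.218 per kWh = 550.5 kWh = 550,459 Wh
Runtime = 550,459 Wh / 240 W = 2,294 h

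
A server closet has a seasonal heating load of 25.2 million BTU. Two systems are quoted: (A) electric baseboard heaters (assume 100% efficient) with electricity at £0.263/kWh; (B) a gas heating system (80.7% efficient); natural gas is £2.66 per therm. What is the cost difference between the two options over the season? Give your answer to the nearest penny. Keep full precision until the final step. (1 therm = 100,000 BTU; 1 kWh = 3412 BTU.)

£1111.81

Heat load = 25.2 × 10⁶ BTU = 25,200,000 BTU
Gas: input = 25,200,000 / 0.807 = 31,226,766 BTU = 312.3 therm → 312.3 × £2.66 = £830.63
Electric: 25,200,000 BTU / 3412 = 7,386 kWh → × £0.263 = £1,942.44
Difference = |£830.63 − £1,942.44| = £1,111.81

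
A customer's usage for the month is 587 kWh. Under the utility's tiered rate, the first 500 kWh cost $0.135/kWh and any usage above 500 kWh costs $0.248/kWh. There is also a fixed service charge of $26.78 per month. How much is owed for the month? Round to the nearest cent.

$115.86

First 500 kWh × $0.135 = $67.50
Remaining 87 kWh × $0.248 = $21.58
Energy charge = $89.08; + service $26.78 = $115.86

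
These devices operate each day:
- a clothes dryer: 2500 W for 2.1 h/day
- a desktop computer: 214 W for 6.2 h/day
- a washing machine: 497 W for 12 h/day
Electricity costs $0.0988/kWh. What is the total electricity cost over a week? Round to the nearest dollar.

clothes dryer: 2500 W × 2.1 h × 7 d = 36,750 Wh = 36.75 kWh
desktop computer: 214 W × 6.2 h × 7 d = 9,288 Wh = 9.288 kWh
washing machine: 497 W × 12 h × 7 d = 41,748 Wh = 41.75 kWh
Total energy = 36.75 + 9.288 + 41.75 = 87.79 kWh
Cost = 87.79 kWh × $0.0988 = $8.67 ≈ $9

$9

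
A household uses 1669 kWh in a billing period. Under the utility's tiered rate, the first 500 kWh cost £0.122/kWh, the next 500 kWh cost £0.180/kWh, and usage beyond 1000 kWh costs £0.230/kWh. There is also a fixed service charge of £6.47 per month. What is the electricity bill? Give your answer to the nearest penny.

£311.34

First 500 kWh × £0.122 = £61.00
Next 500 kWh × £0.180 = £90.00
Remaining 669 kWh × £0.230 = £153.87
Energy charge = £304.87; + service £6.47 = £311.34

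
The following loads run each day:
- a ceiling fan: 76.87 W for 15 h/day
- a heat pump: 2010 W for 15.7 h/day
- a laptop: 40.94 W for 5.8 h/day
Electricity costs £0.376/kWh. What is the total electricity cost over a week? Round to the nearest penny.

ceiling fan: 76.87 W × 15 h × 7 d = 8,071 Wh = 8.071 kWh
heat pump: 2010 W × 15.7 h × 7 d = 220,899 Wh = 220.9 kWh
laptop: 40.94 W × 5.8 h × 7 d = 1,662 Wh = 1.662 kWh
Total energy = 8.071 + 220.9 + 1.662 = 230.6 kWh
Cost = 230.6 kWh × £0.376 = £86.72

£86.72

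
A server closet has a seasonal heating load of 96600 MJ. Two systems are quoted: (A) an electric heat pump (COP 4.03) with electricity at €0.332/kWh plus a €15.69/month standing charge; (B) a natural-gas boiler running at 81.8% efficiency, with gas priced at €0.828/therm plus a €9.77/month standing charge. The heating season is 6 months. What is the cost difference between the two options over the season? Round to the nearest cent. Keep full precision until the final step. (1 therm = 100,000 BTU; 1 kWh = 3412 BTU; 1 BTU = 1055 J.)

Heat load = 96600 MJ = 96,600,000,000 J / 1055 = 91,563,981 BTU
Gas: input = 91,563,981 / 0.818 = 111,936,407 BTU = 1,119 therm → 1,119 × €0.828 = €926.83; + 6 × €9.77 standing = €985.45
Heat pump: 91,563,981 BTU / 3412 = 26,840 kWh heat; / 4.03 = 6,659 kWh in → × €0.332 = €2,210.80; + 6 × €15.69 standing = €2,304.94
Difference = |€985.45 − €2,304.94| = €1,319.48

€1319.48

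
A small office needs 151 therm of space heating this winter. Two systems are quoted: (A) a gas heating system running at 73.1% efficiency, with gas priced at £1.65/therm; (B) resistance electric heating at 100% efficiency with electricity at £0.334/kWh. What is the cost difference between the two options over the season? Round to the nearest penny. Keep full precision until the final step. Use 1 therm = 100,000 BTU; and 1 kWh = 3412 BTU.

Heat load = 151 therm × 100,000 = 15,100,000 BTU
Gas: input = 15,100,000 / 0.731 = 20,656,635 BTU = 206.6 therm → 206.6 × £1.65 = £340.83
Electric: 15,100,000 BTU / 3412 = 4,426 kWh → × £0.334 = £1,478.14
Difference = |£340.83 − £1,478.14| = £1,137.30

£1137.30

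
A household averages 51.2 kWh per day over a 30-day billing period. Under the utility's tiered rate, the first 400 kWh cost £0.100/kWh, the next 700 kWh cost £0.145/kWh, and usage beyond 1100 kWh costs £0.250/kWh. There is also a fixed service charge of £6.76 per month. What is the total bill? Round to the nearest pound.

Usage = 51.2 kWh/day × 30 days = 1536 kWh
First 400 kWh × £0.100 = £40.00
Next 700 kWh × £0.145 = £101.50
Remaining 436 kWh × £0.250 = £109.00
Energy charge = £250.50; + service £6.76 = £257.26 ≈ £257

£257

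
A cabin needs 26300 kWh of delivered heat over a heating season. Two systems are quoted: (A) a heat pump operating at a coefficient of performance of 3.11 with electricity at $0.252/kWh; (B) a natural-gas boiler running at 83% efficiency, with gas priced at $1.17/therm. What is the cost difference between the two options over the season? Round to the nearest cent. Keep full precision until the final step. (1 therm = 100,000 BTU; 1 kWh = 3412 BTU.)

$866.11

Heat load = 26300 kWh × 3412 = 89,735,600 BTU
Gas: input = 89,735,600 / 0.83 = 108,115,181 BTU = 1,081 therm → 1,081 × $1.17 = $1,264.95
Heat pump: 89,735,600 BTU / 3412 = 26,300 kWh heat; / 3.11 = 8,457 kWh in → × $0.252 = $2,131.06
Difference = |$1,264.95 − $2,131.06| = $866.11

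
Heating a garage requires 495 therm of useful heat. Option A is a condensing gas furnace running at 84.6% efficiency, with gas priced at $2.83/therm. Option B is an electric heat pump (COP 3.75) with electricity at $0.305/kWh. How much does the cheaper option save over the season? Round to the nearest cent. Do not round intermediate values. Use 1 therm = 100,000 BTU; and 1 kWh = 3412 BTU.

$475.90

Heat load = 495 therm × 100,000 = 49,500,000 BTU
Gas: input = 49,500,000 / 0.846 = 58,510,638 BTU = 585.1 therm → 585.1 × $2.83 = $1,655.85
Heat pump: 49,500,000 BTU / 3412 = 14,510 kWh heat; / 3.75 = 3,869 kWh in → × $0.305 = $1,179.95
Difference = |$1,655.85 − $1,179.95| = $475.90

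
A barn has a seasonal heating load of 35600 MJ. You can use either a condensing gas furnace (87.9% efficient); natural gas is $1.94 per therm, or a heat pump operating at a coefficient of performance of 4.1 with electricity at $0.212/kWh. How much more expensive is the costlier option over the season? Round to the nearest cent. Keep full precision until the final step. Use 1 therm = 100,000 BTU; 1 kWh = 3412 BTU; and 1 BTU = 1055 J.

Heat load = 35600 MJ = 35,600,000,000 J / 1055 = 33,744,076 BTU
Gas: input = 33,744,076 / 0.879 = 38,389,165 BTU = 383.9 therm → 383.9 × $1.94 = $744.75
Heat pump: 33,744,076 BTU / 3412 = 9,890 kWh heat; / 4.1 = 2,412 kWh in → × $0.212 = $511.38
Difference = |$744.75 − $511.38| = $233.37

$233.37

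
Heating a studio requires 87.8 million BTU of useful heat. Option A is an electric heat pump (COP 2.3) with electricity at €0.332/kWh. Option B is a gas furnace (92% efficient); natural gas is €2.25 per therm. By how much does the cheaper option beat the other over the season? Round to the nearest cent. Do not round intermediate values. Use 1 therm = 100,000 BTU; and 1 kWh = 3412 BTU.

€1567.18

Heat load = 87.8 × 10⁶ BTU = 87,800,000 BTU
Gas: input = 87,800,000 / 0.92 = 95,434,783 BTU = 954.3 therm → 954.3 × €2.25 = €2,147.28
Heat pump: 87,800,000 BTU / 3412 = 25,730 kWh heat; / 2.3 = 11,190 kWh in → × €0.332 = €3,714.46
Difference = |€2,147.28 − €3,714.46| = €1,567.18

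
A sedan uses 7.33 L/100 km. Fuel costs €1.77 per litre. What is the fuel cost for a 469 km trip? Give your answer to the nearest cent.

Fuel = 7.33 L/100 km × 469 km / 100 = 34.38 L
Cost = 34.38 L × €1.77/L = €60.85

€60.85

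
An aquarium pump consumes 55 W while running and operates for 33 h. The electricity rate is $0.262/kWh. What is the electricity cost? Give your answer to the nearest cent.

$0.48

Energy = 55 W × 33 h = 1,815 Wh = 1.815 kWh
Cost = 1.815 kWh × $0.262/kWh = $0.48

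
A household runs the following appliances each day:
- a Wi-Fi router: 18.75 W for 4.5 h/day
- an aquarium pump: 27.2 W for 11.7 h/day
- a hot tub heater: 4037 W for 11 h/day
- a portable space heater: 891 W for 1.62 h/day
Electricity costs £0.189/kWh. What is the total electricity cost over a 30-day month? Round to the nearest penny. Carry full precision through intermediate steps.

£262.25

Wi-Fi router: 18.75 W × 4.5 h × 30 d = 2,531 Wh = 2.531 kWh
aquarium pump: 27.2 W × 11.7 h × 30 d = 9,547 Wh = 9.547 kWh
hot tub heater: 4037 W × 11 h × 30 d = 1,332,210 Wh = 1,332 kWh
portable space heater: 891 W × 1.62 h × 30 d = 43,303 Wh = 43.3 kWh
Total energy = 2.531 + 9.547 + 1,332 + 43.3 = 1,388 kWh
Cost = 1,388 kWh × £0.189 = £262.25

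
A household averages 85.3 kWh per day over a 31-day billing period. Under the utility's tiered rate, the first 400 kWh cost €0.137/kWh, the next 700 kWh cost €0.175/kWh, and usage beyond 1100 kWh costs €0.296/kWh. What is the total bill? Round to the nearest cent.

€634.41

Usage = 85.3 kWh/day × 31 days = 2644.3 kWh
First 400 kWh × €0.137 = €54.80
Next 700 kWh × €0.175 = €122.50
Remaining 1544.3 kWh × €0.296 = €457.11
Total = €634.41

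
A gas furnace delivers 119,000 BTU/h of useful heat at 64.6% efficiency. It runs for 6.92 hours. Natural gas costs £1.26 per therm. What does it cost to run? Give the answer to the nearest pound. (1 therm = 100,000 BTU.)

Heat delivered = 119,000 BTU/h × 6.92 h = 823,480 BTU
Gas input = 823,480 / 0.646 = 1,274,737 BTU
= 1,274,737 / 100,000 = 12.75 therm
Cost = 12.75 × £1.26/therm = £16.06 ≈ £16

£16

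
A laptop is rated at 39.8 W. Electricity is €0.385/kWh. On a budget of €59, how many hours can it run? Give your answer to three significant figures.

3850 h

Energy budget = €59 / €0.385 per kWh = 153.2 kWh = 153,247 Wh
Runtime = 153,247 Wh / 39.8 W = 3,850 h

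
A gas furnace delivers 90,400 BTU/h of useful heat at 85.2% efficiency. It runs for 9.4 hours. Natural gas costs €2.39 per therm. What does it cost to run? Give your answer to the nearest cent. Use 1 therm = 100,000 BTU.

Heat delivered = 90,400 BTU/h × 9.4 h = 849,760 BTU
Gas input = 849,760 / 0.852 = 997,371 BTU
= 997,371 / 100,000 = 9.974 therm
Cost = 9.974 × €2.39/therm = €23.84

€23.84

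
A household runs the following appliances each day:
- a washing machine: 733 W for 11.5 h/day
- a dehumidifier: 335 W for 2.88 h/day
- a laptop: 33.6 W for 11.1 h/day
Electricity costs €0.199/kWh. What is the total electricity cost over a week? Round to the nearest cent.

washing machine: 733 W × 11.5 h × 7 d = 59,006 Wh = 59.01 kWh
dehumidifier: 335 W × 2.88 h × 7 d = 6,754 Wh = 6.754 kWh
laptop: 33.6 W × 11.1 h × 7 d = 2,611 Wh = 2.611 kWh
Total energy = 59.01 + 6.754 + 2.611 = 68.37 kWh
Cost = 68.37 kWh × €0.199 = €13.61

€13.61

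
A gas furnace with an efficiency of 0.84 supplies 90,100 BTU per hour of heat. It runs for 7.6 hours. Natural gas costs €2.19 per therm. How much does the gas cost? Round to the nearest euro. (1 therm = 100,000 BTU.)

Heat delivered = 90,100 BTU/h × 7.6 h = 684,760 BTU
Gas input = 684,760 / 0.84 = 815,190 BTU
= 815,190 / 100,000 = 8.152 therm
Cost = 8.152 × €2.19/therm = €17.85 ≈ €18

€18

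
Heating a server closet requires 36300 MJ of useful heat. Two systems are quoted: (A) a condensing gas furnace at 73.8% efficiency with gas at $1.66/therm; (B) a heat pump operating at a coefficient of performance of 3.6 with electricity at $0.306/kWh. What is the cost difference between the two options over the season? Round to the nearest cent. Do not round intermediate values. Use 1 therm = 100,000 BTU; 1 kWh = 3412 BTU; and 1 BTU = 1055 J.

Heat load = 36300 MJ = 36,300,000,000 J / 1055 = 34,407,583 BTU
Gas: input = 34,407,583 / 0.738 = 46,622,741 BTU = 466.2 therm → 466.2 × $1.66 = $773.94
Heat pump: 34,407,583 BTU / 3412 = 10,080 kWh heat; / 3.6 = 2,801 kWh in → × $0.306 = $857.16
Difference = |$773.94 − $857.16| = $83.23

$83.23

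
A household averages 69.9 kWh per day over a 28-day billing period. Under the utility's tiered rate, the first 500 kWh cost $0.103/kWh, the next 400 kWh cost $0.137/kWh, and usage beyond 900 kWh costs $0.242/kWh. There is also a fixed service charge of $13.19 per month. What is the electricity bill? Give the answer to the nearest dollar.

$375

Usage = 69.9 kWh/day × 28 days = 1957.2 kWh
First 500 kWh × $0.103 = $51.50
Next 400 kWh × $0.137 = $54.80
Remaining 1057.2 kWh × $0.242 = $255.84
Energy charge = $362.14; + service $13.19 = $375.33 ≈ $375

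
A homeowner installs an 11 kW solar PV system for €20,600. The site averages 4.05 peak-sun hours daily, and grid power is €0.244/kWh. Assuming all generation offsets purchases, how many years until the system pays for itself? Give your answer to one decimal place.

5.2 years

Daily generation = 11 kW × 4.05 h = 44.55 kWh
Annual generation = 44.55 × 365 = 16261 kWh
Annual savings = 16261 × €0.244 = €3,967.62
Payback = €20,600 / €3,967.62 = 5.19 years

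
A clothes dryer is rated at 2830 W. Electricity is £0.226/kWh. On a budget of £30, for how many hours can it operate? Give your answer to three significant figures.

46.9 h

Energy budget = £30 / £0.226 per kWh = 132.7 kWh = 132,743 Wh
Runtime = 132,743 Wh / 2830 W = 46.91 h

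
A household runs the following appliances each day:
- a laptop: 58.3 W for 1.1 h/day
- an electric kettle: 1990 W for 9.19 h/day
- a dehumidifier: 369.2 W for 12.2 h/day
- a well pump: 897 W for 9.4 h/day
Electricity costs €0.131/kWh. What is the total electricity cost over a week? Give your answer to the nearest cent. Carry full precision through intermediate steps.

laptop: 58.3 W × 1.1 h × 7 d = 449 Wh = 0.4489 kWh
electric kettle: 1990 W × 9.19 h × 7 d = 128,017 Wh = 128 kWh
dehumidifier: 369.2 W × 12.2 h × 7 d = 31,530 Wh = 31.53 kWh
well pump: 897 W × 9.4 h × 7 d = 59,023 Wh = 59.02 kWh
Total energy = 0.4489 + 128 + 31.53 + 59.02 = 219 kWh
Cost = 219 kWh × €0.131 = €28.69

€28.69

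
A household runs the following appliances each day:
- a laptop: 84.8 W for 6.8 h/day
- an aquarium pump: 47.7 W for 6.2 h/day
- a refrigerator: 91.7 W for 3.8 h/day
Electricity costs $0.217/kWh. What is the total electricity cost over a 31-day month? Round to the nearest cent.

$8.21

laptop: 84.8 W × 6.8 h × 31 d = 17,876 Wh = 17.88 kWh
aquarium pump: 47.7 W × 6.2 h × 31 d = 9,168 Wh = 9.168 kWh
refrigerator: 91.7 W × 3.8 h × 31 d = 10,802 Wh = 10.8 kWh
Total energy = 17.88 + 9.168 + 10.8 = 37.85 kWh
Cost = 37.85 kWh × $0.217 = $8.21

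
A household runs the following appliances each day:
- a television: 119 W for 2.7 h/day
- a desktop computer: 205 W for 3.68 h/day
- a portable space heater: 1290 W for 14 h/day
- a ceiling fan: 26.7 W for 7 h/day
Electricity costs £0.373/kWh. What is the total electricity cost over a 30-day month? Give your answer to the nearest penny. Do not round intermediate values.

£216.22

television: 119 W × 2.7 h × 30 d = 9,639 Wh = 9.639 kWh
desktop computer: 205 W × 3.68 h × 30 d = 22,632 Wh = 22.63 kWh
portable space heater: 1290 W × 14 h × 30 d = 541,800 Wh = 541.8 kWh
ceiling fan: 26.7 W × 7 h × 30 d = 5,607 Wh = 5.607 kWh
Total energy = 9.639 + 22.63 + 541.8 + 5.607 = 579.7 kWh
Cost = 579.7 kWh × £0.373 = £216.22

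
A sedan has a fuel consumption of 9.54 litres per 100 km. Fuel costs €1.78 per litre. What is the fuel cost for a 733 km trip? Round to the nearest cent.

€124.47

Fuel = 9.54 L/100 km × 733 km / 100 = 69.93 L
Cost = 69.93 L × €1.78/L = €124.47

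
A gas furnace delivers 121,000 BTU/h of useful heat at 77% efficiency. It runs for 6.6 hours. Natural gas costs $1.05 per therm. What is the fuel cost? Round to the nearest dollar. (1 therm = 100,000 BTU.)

Heat delivered = 121,000 BTU/h × 6.6 h = 798,600 BTU
Gas input = 798,600 / 0.77 = 1,037,143 BTU
= 1,037,143 / 100,000 = 10.37 therm
Cost = 10.37 × $1.05/therm = $10.89 ≈ $11

$11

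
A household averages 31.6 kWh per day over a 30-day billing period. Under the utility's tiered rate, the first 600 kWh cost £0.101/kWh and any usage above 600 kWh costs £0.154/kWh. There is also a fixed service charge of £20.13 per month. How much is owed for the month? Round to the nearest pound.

£134

Usage = 31.6 kWh/day × 30 days = 948 kWh
First 600 kWh × £0.101 = £60.60
Remaining 348 kWh × £0.154 = £53.59
Energy charge = £114.19; + service £20.13 = £134.32 ≈ £134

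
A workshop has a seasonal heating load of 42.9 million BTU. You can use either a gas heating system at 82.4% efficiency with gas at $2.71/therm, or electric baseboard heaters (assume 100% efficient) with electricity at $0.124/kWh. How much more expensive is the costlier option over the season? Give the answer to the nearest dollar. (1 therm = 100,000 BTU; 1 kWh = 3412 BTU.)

$148

Heat load = 42.9 × 10⁶ BTU = 42,900,000 BTU
Gas: input = 42,900,000 / 0.824 = 52,063,107 BTU = 520.6 therm → 520.6 × $2.71 = $1,410.91
Electric: 42,900,000 BTU / 3412 = 12,570 kWh → × $0.124 = $1,559.09
Difference = |$1,410.91 − $1,559.09| = $148.18 ≈ $148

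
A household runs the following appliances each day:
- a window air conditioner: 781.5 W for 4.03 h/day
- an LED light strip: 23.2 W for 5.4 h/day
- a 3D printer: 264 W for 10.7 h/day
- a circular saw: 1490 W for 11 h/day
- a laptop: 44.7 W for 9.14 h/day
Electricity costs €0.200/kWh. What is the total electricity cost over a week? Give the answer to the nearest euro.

window air conditioner: 781.5 W × 4.03 h × 7 d = 22,046 Wh = 22.05 kWh
LED light strip: 23.2 W × 5.4 h × 7 d = 877 Wh = 0.877 kWh
3D printer: 264 W × 10.7 h × 7 d = 19,774 Wh = 19.77 kWh
circular saw: 1490 W × 11 h × 7 d = 114,730 Wh = 114.7 kWh
laptop: 44.7 W × 9.14 h × 7 d = 2,860 Wh = 2.86 kWh
Total energy = 22.05 + 0.877 + 19.77 + 114.7 + 2.86 = 160.3 kWh
Cost = 160.3 kWh × €0.200 = €32.06 ≈ €32

€32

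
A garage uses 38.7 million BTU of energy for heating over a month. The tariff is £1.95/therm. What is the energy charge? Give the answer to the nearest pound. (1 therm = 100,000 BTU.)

38.7 million BTU × (10 therm/million BTU) = 387 therm
Cost = 387 therm × £1.95/therm = £754.65 ≈ £755

£755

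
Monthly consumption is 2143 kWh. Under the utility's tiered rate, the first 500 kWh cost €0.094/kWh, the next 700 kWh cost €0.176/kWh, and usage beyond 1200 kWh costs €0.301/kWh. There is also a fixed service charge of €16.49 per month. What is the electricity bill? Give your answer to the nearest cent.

First 500 kWh × €0.094 = €47.00
Next 700 kWh × €0.176 = €123.20
Remaining 943 kWh × €0.301 = €283.84
Energy charge = €454.04; + service €16.49 = €470.53

€470.53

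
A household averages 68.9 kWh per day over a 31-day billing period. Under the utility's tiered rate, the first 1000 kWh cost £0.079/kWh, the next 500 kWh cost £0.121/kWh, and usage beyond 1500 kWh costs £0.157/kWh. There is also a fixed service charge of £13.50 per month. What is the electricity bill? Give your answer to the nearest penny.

Usage = 68.9 kWh/day × 31 days = 2135.9 kWh
First 1000 kWh × £0.079 = £79.00
Next 500 kWh × £0.121 = £60.50
Remaining 635.9 kWh × £0.157 = £99.84
Energy charge = £239.34; + service £13.50 = £252.84

£252.84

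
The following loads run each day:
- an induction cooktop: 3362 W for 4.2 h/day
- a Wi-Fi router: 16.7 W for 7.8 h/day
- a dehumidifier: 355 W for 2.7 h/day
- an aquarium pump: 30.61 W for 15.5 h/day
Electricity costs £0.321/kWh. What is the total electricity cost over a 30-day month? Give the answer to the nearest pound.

induction cooktop: 3362 W × 4.2 h × 30 d = 423,612 Wh = 423.6 kWh
Wi-Fi router: 16.7 W × 7.8 h × 30 d = 3,908 Wh = 3.908 kWh
dehumidifier: 355 W × 2.7 h × 30 d = 28,755 Wh = 28.76 kWh
aquarium pump: 30.61 W × 15.5 h × 30 d = 14,234 Wh = 14.23 kWh
Total energy = 423.6 + 3.908 + 28.76 + 14.23 = 470.5 kWh
Cost = 470.5 kWh × £0.321 = £151.03 ≈ £151

£151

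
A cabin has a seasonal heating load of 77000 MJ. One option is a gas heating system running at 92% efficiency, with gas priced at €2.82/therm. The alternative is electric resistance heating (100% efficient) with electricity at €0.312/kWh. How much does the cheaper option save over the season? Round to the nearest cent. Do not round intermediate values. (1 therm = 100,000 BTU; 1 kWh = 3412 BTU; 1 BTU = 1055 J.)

€4436.79

Heat load = 77000 MJ = 77,000,000,000 J / 1055 = 72,985,782 BTU
Gas: input = 72,985,782 / 0.92 = 79,332,372 BTU = 793.3 therm → 793.3 × €2.82 = €2,237.17
Electric: 72,985,782 BTU / 3412 = 21,390 kWh → × €0.312 = €6,673.96
Difference = |€2,237.17 − €6,673.96| = €4,436.79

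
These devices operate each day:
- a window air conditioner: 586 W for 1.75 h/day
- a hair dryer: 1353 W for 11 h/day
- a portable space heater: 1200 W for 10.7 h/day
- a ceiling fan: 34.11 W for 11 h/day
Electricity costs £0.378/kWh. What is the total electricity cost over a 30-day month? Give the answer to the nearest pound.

window air conditioner: 586 W × 1.75 h × 30 d = 30,765 Wh = 30.77 kWh
hair dryer: 1353 W × 11 h × 30 d = 446,490 Wh = 446.5 kWh
portable space heater: 1200 W × 10.7 h × 30 d = 385,200 Wh = 385.2 kWh
ceiling fan: 34.11 W × 11 h × 30 d = 11,256 Wh = 11.26 kWh
Total energy = 30.77 + 446.5 + 385.2 + 11.26 = 873.7 kWh
Cost = 873.7 kWh × £0.378 = £330.26 ≈ £330

£330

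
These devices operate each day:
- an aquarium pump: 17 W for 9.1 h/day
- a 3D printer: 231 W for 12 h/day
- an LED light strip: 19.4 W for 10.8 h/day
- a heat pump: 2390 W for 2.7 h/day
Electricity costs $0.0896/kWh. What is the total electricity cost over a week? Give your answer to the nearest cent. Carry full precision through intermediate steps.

aquarium pump: 17 W × 9.1 h × 7 d = 1,083 Wh = 1.083 kWh
3D printer: 231 W × 12 h × 7 d = 19,404 Wh = 19.4 kWh
LED light strip: 19.4 W × 10.8 h × 7 d = 1,467 Wh = 1.467 kWh
heat pump: 2390 W × 2.7 h × 7 d = 45,171 Wh = 45.17 kWh
Total energy = 1.083 + 19.4 + 1.467 + 45.17 = 67.12 kWh
Cost = 67.12 kWh × $0.0896 = $6.01

$6.01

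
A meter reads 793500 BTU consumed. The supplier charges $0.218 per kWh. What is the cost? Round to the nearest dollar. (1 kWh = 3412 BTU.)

793500 BTU × (0.00029308 kWh/BTU) = 232.6 kWh
Cost = 232.6 kWh × $0.218/kWh = $50.70 ≈ $51

$51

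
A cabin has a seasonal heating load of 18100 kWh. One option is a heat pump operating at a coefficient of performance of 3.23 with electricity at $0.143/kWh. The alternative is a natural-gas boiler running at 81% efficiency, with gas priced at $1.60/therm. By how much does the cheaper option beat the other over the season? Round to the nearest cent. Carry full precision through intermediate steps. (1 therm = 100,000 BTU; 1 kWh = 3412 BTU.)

$418.56

Heat load = 18100 kWh × 3412 = 61,757,200 BTU
Gas: input = 61,757,200 / 0.81 = 76,243,457 BTU = 762.4 therm → 762.4 × $1.60 = $1,219.90
Heat pump: 61,757,200 BTU / 3412 = 18,100 kWh heat; / 3.23 = 5,604 kWh in → × $0.143 = $801.33
Difference = |$1,219.90 − $801.33| = $418.56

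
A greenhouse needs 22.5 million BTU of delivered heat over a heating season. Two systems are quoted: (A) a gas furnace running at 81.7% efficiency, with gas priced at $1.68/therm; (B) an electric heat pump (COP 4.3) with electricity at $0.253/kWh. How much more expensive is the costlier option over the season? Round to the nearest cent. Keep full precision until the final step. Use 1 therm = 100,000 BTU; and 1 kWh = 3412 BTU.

Heat load = 22.5 × 10⁶ BTU = 22,500,000 BTU
Gas: input = 22,500,000 / 0.817 = 27,539,780 BTU = 275.4 therm → 275.4 × $1.68 = $462.67
Heat pump: 22,500,000 BTU / 3412 = 6,594 kWh heat; / 4.3 = 1,534 kWh in → × $0.253 = $387.99
Difference = |$462.67 − $387.99| = $74.67

$74.67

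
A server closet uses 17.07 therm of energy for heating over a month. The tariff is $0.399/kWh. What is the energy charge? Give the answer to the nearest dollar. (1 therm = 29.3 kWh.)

$200

17.07 therm × (29.3 kWh/therm) = 500.2 kWh
Cost = 500.2 kWh × $0.399/kWh = $199.56 ≈ $200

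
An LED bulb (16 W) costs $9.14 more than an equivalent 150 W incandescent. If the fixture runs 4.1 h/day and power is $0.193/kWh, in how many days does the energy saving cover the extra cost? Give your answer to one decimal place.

Power saved = 150 − 16 = 134 W
Daily energy saved = 134 W × 4.1 h = 549.4 Wh = 0.5494 kWh
Daily savings = 0.5494 × $0.193 = $0.1060
Payback = $9.14 / $0.1060 per day = 86.2 days

86.2 days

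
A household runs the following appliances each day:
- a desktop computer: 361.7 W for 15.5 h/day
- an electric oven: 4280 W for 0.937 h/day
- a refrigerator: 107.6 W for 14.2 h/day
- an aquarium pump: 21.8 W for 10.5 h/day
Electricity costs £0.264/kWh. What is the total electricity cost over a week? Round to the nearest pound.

desktop computer: 361.7 W × 15.5 h × 7 d = 39,244 Wh = 39.24 kWh
electric oven: 4280 W × 0.937 h × 7 d = 28,073 Wh = 28.07 kWh
refrigerator: 107.6 W × 14.2 h × 7 d = 10,695 Wh = 10.7 kWh
aquarium pump: 21.8 W × 10.5 h × 7 d = 1,602 Wh = 1.602 kWh
Total energy = 39.24 + 28.07 + 10.7 + 1.602 = 79.61 kWh
Cost = 79.61 kWh × £0.264 = £21.02 ≈ £21

£21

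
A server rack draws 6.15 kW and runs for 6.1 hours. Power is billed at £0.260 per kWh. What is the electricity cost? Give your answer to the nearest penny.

£9.75

Energy = 6150 W × 6.1 h = 37,515 Wh = 37.52 kWh
Cost = 37.52 kWh × £0.260/kWh = £9.75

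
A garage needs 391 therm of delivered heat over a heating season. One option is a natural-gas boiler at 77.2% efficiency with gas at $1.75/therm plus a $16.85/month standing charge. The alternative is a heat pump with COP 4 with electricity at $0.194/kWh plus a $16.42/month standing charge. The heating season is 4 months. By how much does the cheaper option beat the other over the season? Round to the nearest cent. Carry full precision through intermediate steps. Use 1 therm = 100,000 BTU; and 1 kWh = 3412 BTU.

$332.27

Heat load = 391 therm × 100,000 = 39,100,000 BTU
Gas: input = 39,100,000 / 0.772 = 50,647,668 BTU = 506.5 therm → 506.5 × $1.75 = $886.33; + 4 × $16.85 standing = $953.73
Heat pump: 39,100,000 BTU / 3412 = 11,460 kWh heat; / 4 = 2,865 kWh in → × $0.194 = $555.79; + 4 × $16.42 standing = $621.47
Difference = |$953.73 − $621.47| = $332.27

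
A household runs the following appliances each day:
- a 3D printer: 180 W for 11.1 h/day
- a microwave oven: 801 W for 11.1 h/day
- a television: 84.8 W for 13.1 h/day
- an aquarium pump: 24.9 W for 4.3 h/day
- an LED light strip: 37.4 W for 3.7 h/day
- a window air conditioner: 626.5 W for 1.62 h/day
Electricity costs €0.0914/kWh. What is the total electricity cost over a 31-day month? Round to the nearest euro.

3D printer: 180 W × 11.1 h × 31 d = 61,938 Wh = 61.94 kWh
microwave oven: 801 W × 11.1 h × 31 d = 275,624 Wh = 275.6 kWh
television: 84.8 W × 13.1 h × 31 d = 34,437 Wh = 34.44 kWh
aquarium pump: 24.9 W × 4.3 h × 31 d = 3,319 Wh = 3.319 kWh
LED light strip: 37.4 W × 3.7 h × 31 d = 4,290 Wh = 4.29 kWh
window air conditioner: 626.5 W × 1.62 h × 31 d = 31,463 Wh = 31.46 kWh
Total energy = 61.94 + 275.6 + 34.44 + 3.319 + 4.29 + 31.46 = 411.1 kWh
Cost = 411.1 kWh × €0.0914 = €37.57 ≈ €38

€38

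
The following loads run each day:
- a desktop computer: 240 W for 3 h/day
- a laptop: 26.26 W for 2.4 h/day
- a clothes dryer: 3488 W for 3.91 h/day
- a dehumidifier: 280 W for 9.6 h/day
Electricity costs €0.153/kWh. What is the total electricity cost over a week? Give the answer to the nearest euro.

€18

desktop computer: 240 W × 3 h × 7 d = 5,040 Wh = 5.04 kWh
laptop: 26.26 W × 2.4 h × 7 d = 441 Wh = 0.4412 kWh
clothes dryer: 3488 W × 3.91 h × 7 d = 95,467 Wh = 95.47 kWh
dehumidifier: 280 W × 9.6 h × 7 d = 18,816 Wh = 18.82 kWh
Total energy = 5.04 + 0.4412 + 95.47 + 18.82 = 119.8 kWh
Cost = 119.8 kWh × €0.153 = €18.32 ≈ €18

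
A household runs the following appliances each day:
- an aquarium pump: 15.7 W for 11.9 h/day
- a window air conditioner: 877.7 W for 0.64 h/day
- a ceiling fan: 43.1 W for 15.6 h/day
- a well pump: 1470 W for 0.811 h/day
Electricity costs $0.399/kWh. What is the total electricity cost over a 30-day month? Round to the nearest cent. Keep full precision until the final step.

aquarium pump: 15.7 W × 11.9 h × 30 d = 5,605 Wh = 5.605 kWh
window air conditioner: 877.7 W × 0.64 h × 30 d = 16,852 Wh = 16.85 kWh
ceiling fan: 43.1 W × 15.6 h × 30 d = 20,171 Wh = 20.17 kWh
well pump: 1470 W × 0.811 h × 30 d = 35,765 Wh = 35.77 kWh
Total energy = 5.605 + 16.85 + 20.17 + 35.77 = 78.39 kWh
Cost = 78.39 kWh × $0.399 = $31.28

$31.28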